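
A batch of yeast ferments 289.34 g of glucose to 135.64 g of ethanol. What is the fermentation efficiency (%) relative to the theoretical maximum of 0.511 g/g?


Fermentation efficiency = (actual / (0.511 * glucose)) * 100
= (135.64 / (0.511 * 289.34)) * 100
= 91.7399%

91.7399%


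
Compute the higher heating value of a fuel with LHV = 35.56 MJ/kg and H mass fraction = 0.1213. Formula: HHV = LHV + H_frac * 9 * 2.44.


HHV = LHV + H_frac * 9 * 2.44
= 35.56 + 0.1213 * 9 * 2.44
= 38.2237 MJ/kg

38.2237 MJ/kg


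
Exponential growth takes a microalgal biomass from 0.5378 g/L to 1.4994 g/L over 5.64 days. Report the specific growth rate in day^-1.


mu = ln(X2/X1) / dt
= ln(1.4994/0.5378) / 5.64
= 0.1818 per day

0.1818 per day


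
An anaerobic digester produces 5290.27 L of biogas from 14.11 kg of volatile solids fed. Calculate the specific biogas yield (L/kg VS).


Y = V / VS
= 5290.27 / 14.11
= 374.9305 L/kg VS

374.9305 L/kg VS


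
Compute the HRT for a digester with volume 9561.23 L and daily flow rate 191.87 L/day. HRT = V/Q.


HRT = V / Q
= 9561.23 / 191.87
= 49.8318 days

49.8318 days


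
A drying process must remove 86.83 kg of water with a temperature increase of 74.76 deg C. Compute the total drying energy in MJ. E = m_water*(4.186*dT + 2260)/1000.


E = m_water * (4.186 * dT + 2260) / 1000
= 86.83 * (4.186 * 74.76 + 2260) / 1000
= 223.4088 MJ

223.4088 MJ


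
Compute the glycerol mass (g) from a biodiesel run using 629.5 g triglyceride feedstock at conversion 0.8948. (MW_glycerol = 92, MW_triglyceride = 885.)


glycerol = oil * conv * (92/885)
= 629.5 * 0.8948 * 92 / 885
= 58.5553 g

58.5553 g


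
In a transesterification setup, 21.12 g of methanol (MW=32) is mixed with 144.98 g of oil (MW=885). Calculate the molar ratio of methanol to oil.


Molar ratio = n_MeOH / n_oil = (MeOH/32) / (oil/885) = (MeOH * 885) / (32 * oil)
= (21.12 * 885) / (32 * 144.98)
= 4.0288

4.0288


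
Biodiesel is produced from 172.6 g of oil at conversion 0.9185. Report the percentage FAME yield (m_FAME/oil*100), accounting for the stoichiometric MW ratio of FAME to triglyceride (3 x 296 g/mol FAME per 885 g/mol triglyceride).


m_FAME = oil * conv * (3 * 296 / 885) = oil * conv * (888/885)
= 172.6 * 0.9185 * 888 / 885
= 159.0705 g
Y = m_FAME / oil * 100 = conv * (888/885) * 100
= 0.9185 * 888 / 885 * 100
= 92.16%

92.16%


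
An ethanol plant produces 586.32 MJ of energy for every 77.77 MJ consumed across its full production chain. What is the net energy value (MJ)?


NEV = E_out - E_in
= 586.32 - 77.77
= 508.5500 MJ

508.5500 MJ


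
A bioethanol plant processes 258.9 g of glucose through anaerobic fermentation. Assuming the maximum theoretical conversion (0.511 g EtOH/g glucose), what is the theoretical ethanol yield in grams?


Theoretical ethanol yield: m_EtOH = 0.511 * m_glucose
m_EtOH = 0.511 * 258.9 = 132.2979 g

132.2979 g


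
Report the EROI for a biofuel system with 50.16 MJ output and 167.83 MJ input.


EROI = E_out / E_in
= 50.16 / 167.83
= 0.2989

0.2989


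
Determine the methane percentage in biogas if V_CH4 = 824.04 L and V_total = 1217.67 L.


CH4% = V_CH4 / V_total * 100
= 824.04 / 1217.67 * 100
= 67.6735%

67.6735%


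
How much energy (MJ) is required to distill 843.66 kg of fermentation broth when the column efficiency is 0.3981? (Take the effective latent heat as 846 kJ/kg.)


E = m * 846 / (eta * 1000)
= 843.66 * 846 / (0.3981 * 1000)
= 1792.8570 MJ

1792.8570 MJ


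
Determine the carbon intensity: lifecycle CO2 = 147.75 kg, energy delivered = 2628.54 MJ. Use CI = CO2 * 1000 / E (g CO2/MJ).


CI = CO2 * 1000 / E
= 147.75 * 1000 / 2628.54
= 56.2099 g CO2/MJ

56.2099 g CO2/MJ


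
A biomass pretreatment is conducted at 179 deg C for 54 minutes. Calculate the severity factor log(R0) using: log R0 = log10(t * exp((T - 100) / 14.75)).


logR0 = log10(t * exp((T - 100) / 14.75))
= log10(54 * exp((179 - 100) / 14.75))
= 4.0584

4.0584


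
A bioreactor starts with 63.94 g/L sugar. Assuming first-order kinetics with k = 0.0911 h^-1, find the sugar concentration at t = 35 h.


S = S0 * exp(-k * t)
S = 63.94 * exp(-0.0911 * 35)
S = 2.6365 g/L

2.6365 g/L


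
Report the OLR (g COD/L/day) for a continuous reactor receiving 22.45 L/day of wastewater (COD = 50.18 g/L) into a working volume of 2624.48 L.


OLR = Q * S / V
= 22.45 * 50.18 / 2624.48
= 0.4292 g/L/day

0.4292 g/L/day


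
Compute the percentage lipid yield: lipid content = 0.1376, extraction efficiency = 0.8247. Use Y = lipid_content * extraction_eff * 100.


Y = lipid_content * extraction_eff * 100
= 0.1376 * 0.8247 * 100
= 11.3479%

11.3479%


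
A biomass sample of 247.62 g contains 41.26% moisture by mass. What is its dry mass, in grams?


Wd = Ww * (1 - MC/100)
= 247.62 * (1 - 41.26/100)
= 145.4520 g

145.4520 g


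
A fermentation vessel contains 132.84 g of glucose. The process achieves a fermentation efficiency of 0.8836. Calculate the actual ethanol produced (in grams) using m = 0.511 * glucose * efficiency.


Actual ethanol: m = 0.511 * 132.84 * 0.8836
m = 59.9799 g

59.9799 g


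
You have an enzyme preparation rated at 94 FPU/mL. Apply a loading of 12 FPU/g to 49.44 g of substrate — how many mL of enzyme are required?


V = dosage * m_sub / activity
V = 12 * 49.44 / 94
V = 6.3115 mL

6.3115 mL


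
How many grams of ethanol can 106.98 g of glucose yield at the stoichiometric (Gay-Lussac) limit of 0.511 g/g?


Theoretical ethanol yield: m_EtOH = 0.511 * m_glucose
m_EtOH = 0.511 * 106.98 = 54.6668 g

54.6668 g


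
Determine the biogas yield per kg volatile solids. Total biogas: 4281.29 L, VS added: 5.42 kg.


Y = V / VS
= 4281.29 / 5.42
= 789.9059 L/kg VS

789.9059 L/kg VS


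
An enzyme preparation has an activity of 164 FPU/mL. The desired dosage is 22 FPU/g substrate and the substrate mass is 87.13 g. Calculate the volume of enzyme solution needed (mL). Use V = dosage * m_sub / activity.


V = dosage * m_sub / activity
V = 22 * 87.13 / 164
V = 11.6882 mL

11.6882 mL


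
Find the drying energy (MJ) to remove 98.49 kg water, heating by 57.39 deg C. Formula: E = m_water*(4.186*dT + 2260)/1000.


E = m_water * (4.186 * dT + 2260) / 1000
= 98.49 * (4.186 * 57.39 + 2260) / 1000
= 246.2481 MJ

246.2481 MJ


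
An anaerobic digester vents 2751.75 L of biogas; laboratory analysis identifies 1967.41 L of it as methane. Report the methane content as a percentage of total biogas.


CH4% = V_CH4 / V_total * 100
= 1967.41 / 2751.75 * 100
= 71.4967%

71.4967%


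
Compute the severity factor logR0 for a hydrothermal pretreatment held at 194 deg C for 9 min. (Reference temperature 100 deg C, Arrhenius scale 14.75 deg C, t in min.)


logR0 = log10(t * exp((T - 100) / 14.75))
= log10(9 * exp((194 - 100) / 14.75))
= 3.7219

3.7219


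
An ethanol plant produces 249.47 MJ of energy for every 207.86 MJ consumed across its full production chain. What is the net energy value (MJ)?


NEV = E_out - E_in
= 249.47 - 207.86
= 41.6100 MJ

41.6100 MJ


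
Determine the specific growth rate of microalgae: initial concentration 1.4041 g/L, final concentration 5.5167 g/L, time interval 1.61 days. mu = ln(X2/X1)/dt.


mu = ln(X2/X1) / dt
= ln(5.5167/1.4041) / 1.61
= 0.8499 per day

0.8499 per day


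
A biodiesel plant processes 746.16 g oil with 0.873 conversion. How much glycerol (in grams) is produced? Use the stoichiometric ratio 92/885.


glycerol = oil * conv * (92/885)
= 746.16 * 0.873 * 92 / 885
= 67.7159 g

67.7159 g


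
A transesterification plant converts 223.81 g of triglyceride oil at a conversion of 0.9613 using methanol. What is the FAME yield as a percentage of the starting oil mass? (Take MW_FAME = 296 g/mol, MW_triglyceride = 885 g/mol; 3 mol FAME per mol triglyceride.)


m_FAME = oil * conv * (3 * 296 / 885) = oil * conv * (888/885)
= 223.81 * 0.9613 * 888 / 885
= 215.8779 g
Y = m_FAME / oil * 100 = conv * (888/885) * 100
= 0.9613 * 888 / 885 * 100
= 96.46%

96.46%


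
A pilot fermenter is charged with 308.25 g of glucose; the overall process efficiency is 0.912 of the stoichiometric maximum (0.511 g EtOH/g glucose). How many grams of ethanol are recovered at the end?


Actual ethanol: m = 0.511 * 308.25 * 0.912
m = 143.6544 g

143.6544 g


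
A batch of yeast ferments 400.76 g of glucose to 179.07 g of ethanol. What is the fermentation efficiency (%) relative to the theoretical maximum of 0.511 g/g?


Fermentation efficiency = (actual / (0.511 * glucose)) * 100
= (179.07 / (0.511 * 400.76)) * 100
= 87.4415%

87.4415%


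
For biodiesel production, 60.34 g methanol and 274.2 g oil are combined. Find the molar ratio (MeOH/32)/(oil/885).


Molar ratio = n_MeOH / n_oil = (MeOH/32) / (oil/885) = (MeOH * 885) / (32 * oil)
= (60.34 * 885) / (32 * 274.2)
= 6.0860

6.0860


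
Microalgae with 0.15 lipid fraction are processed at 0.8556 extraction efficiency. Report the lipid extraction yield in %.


Y = lipid_content * extraction_eff * 100
= 0.15 * 0.8556 * 100
= 12.8340%

12.8340%


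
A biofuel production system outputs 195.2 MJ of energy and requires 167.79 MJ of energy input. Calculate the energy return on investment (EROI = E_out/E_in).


EROI = E_out / E_in
= 195.2 / 167.79
= 1.1634

1.1634


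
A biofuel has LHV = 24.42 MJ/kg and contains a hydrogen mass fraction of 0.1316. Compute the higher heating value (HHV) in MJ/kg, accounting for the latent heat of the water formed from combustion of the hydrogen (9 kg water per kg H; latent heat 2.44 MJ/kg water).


HHV = LHV + H_frac * 9 * 2.44
= 24.42 + 0.1316 * 9 * 2.44
= 27.3099 MJ/kg

27.3099 MJ/kg


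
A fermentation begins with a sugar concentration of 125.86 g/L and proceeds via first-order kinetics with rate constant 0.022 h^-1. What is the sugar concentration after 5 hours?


S = S0 * exp(-k * t)
S = 125.86 * exp(-0.022 * 5)
S = 112.7497 g/L

112.7497 g/L


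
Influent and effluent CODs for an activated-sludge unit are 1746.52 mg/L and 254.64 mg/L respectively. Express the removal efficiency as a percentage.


eta = (COD_in - COD_out) / COD_in * 100
= (1746.52 - 254.64) / 1746.52 * 100
= 85.4201%

85.4201%


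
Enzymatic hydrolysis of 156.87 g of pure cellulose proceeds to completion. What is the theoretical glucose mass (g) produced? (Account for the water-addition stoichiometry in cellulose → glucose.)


glucose = cellulose * 180/162
= 156.87 * 180/162
= 174.3000 g

174.3000 g


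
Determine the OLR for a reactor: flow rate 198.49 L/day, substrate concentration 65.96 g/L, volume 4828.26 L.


OLR = Q * S / V
= 198.49 * 65.96 / 4828.26
= 2.7116 g/L/day

2.7116 g/L/day


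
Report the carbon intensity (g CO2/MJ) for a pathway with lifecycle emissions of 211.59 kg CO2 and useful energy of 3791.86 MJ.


CI = CO2 * 1000 / E
= 211.59 * 1000 / 3791.86
= 55.8011 g CO2/MJ

55.8011 g CO2/MJ


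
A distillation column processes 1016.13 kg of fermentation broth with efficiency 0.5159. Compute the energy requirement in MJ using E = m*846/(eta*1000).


E = m * 846 / (eta * 1000)
= 1016.13 * 846 / (0.5159 * 1000)
= 1666.3035 MJ

1666.3035 MJ


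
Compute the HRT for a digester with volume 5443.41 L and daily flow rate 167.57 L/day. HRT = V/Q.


HRT = V / Q
= 5443.41 / 167.57
= 32.4844 days

32.4844 days


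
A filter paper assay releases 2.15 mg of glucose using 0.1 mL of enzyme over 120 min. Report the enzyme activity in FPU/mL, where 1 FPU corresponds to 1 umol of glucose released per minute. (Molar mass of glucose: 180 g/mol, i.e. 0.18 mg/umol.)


Activity = glucose_mg / (0.18 mg/umol * V_mL * t_min)
= 2.15 / (0.18 * 0.1 * 120)
= 0.9954 FPU/mL

0.9954 FPU/mL


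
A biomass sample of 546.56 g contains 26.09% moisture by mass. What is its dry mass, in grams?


Wd = Ww * (1 - MC/100)
= 546.56 * (1 - 26.09/100)
= 403.9625 g

403.9625 g


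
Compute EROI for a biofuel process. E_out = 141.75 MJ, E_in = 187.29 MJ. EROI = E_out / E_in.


EROI = E_out / E_in
= 141.75 / 187.29
= 0.7568

0.7568


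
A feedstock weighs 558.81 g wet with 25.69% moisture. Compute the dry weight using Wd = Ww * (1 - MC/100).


Wd = Ww * (1 - MC/100)
= 558.81 * (1 - 25.69/100)
= 415.2517 g

415.2517 g


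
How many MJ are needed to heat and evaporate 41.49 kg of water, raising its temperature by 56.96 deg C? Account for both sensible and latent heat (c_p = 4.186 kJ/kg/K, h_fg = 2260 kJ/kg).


E = m_water * (4.186 * dT + 2260) / 1000
= 41.49 * (4.186 * 56.96 + 2260) / 1000
= 103.6600 MJ

103.6600 MJ


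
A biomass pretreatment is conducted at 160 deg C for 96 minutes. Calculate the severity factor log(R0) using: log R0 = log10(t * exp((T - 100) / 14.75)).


logR0 = log10(t * exp((T - 100) / 14.75))
= log10(96 * exp((160 - 100) / 14.75))
= 3.7489

3.7489


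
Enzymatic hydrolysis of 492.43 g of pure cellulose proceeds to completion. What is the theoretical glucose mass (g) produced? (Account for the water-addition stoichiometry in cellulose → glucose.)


glucose = cellulose * 180/162
= 492.43 * 180/162
= 547.1444 g

547.1444 g


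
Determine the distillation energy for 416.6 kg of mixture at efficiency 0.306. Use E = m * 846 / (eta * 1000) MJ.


E = m * 846 / (eta * 1000)
= 416.6 * 846 / (0.306 * 1000)
= 1151.7765 MJ

1151.7765 MJ


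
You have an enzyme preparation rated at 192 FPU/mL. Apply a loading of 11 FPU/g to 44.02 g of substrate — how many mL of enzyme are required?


V = dosage * m_sub / activity
V = 11 * 44.02 / 192
V = 2.5220 mL

2.5220 mL


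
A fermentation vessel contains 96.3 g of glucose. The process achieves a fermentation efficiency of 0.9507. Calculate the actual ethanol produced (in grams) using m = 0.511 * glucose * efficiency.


Actual ethanol: m = 0.511 * 96.3 * 0.9507
m = 46.7833 g

46.7833 g


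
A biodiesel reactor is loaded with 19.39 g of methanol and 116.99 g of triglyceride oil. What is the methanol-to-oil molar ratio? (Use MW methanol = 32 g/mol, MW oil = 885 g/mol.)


Molar ratio = n_MeOH / n_oil = (MeOH/32) / (oil/885) = (MeOH * 885) / (32 * oil)
= (19.39 * 885) / (32 * 116.99)
= 4.5838

4.5838


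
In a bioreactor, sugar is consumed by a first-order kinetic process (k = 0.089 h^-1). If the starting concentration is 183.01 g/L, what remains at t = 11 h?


S = S0 * exp(-k * t)
S = 183.01 * exp(-0.089 * 11)
S = 68.7544 g/L

68.7544 g/L


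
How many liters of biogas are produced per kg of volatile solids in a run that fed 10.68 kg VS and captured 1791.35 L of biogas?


Y = V / VS
= 1791.35 / 10.68
= 167.7294 L/kg VS

167.7294 L/kg VS


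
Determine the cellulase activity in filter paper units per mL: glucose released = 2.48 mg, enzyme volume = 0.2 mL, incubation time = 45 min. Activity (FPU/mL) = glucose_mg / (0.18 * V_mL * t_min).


Activity = glucose_mg / (0.18 mg/umol * V_mL * t_min)
= 2.48 / (0.18 * 0.2 * 45)
= 1.5309 FPU/mL

1.5309 FPU/mL


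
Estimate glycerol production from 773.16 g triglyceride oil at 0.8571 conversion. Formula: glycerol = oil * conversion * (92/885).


glycerol = oil * conv * (92/885)
= 773.16 * 0.8571 * 92 / 885
= 68.8883 g

68.8883 g


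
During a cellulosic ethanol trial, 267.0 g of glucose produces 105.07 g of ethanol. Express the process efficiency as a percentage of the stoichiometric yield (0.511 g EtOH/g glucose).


Fermentation efficiency = (actual / (0.511 * glucose)) * 100
= (105.07 / (0.511 * 267.0)) * 100
= 77.0099%

77.0099%


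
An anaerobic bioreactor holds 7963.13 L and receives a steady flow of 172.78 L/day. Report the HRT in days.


HRT = V / Q
= 7963.13 / 172.78
= 46.0883 days

46.0883 days


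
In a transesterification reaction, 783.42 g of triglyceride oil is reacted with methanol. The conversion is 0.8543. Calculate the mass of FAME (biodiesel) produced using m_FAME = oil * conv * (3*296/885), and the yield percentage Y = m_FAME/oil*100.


m_FAME = oil * conv * (3 * 296 / 885) = oil * conv * (888/885)
= 783.42 * 0.8543 * 888 / 885
= 671.5444 g
Y = m_FAME / oil * 100 = conv * (888/885) * 100
= 0.8543 * 888 / 885 * 100
= 85.72%

671.5444 g FAME; Y = 85.72%


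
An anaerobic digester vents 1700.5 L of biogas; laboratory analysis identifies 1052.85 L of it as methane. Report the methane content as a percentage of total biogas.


CH4% = V_CH4 / V_total * 100
= 1052.85 / 1700.5 * 100
= 61.9141%

61.9141%


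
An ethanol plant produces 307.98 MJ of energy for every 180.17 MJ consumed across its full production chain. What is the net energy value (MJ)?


NEV = E_out - E_in
= 307.98 - 180.17
= 127.8100 MJ

127.8100 MJ


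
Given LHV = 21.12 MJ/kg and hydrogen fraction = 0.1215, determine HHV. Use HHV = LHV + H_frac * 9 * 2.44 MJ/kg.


HHV = LHV + H_frac * 9 * 2.44
= 21.12 + 0.1215 * 9 * 2.44
= 23.7881 MJ/kg

23.7881 MJ/kg


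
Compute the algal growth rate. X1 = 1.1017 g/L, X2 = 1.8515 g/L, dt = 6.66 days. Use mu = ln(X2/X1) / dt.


mu = ln(X2/X1) / dt
= ln(1.8515/1.1017) / 6.66
= 0.0779 per day

0.0779 per day


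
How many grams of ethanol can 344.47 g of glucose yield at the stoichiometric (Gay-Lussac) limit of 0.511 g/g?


Theoretical ethanol yield: m_EtOH = 0.511 * m_glucose
m_EtOH = 0.511 * 344.47 = 176.0242 g

176.0242 g


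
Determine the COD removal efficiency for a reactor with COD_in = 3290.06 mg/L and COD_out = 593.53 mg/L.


eta = (COD_in - COD_out) / COD_in * 100
= (3290.06 - 593.53) / 3290.06 * 100
= 81.9599%

81.9599%


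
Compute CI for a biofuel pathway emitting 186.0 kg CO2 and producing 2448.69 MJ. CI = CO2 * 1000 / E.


CI = CO2 * 1000 / E
= 186.0 * 1000 / 2448.69
= 75.9590 g CO2/MJ

75.9590 g CO2/MJ


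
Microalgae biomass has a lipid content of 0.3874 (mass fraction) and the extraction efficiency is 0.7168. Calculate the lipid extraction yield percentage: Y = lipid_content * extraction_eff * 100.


Y = lipid_content * extraction_eff * 100
= 0.3874 * 0.7168 * 100
= 27.7688%

27.7688%


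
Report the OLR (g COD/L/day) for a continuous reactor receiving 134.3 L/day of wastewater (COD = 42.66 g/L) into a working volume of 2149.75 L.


OLR = Q * S / V
= 134.3 * 42.66 / 2149.75
= 2.6651 g/L/day

2.6651 g/L/day


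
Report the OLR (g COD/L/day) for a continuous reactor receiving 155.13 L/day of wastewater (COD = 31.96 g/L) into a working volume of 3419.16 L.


OLR = Q * S / V
= 155.13 * 31.96 / 3419.16
= 1.4501 g/L/day

1.4501 g/L/day


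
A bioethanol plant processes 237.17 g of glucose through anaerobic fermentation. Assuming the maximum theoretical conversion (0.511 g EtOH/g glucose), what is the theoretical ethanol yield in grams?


Theoretical ethanol yield: m_EtOH = 0.511 * m_glucose
m_EtOH = 0.511 * 237.17 = 121.1939 g

121.1939 g


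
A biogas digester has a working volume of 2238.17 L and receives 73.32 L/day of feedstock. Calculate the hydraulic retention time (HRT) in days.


HRT = V / Q
= 2238.17 / 73.32
= 30.5261 days

30.5261 days


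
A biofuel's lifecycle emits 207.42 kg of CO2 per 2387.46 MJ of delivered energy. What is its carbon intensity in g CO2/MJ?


CI = CO2 * 1000 / E
= 207.42 * 1000 / 2387.46
= 86.8789 g CO2/MJ

86.8789 g CO2/MJ


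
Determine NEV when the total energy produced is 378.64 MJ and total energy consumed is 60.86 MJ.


NEV = E_out - E_in
= 378.64 - 60.86
= 317.7800 MJ

317.7800 MJ


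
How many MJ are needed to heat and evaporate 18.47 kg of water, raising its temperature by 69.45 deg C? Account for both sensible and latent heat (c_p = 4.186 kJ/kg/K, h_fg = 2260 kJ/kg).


E = m_water * (4.186 * dT + 2260) / 1000
= 18.47 * (4.186 * 69.45 + 2260) / 1000
= 47.1118 MJ

47.1118 MJ


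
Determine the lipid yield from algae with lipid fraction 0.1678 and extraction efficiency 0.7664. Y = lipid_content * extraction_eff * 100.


Y = lipid_content * extraction_eff * 100
= 0.1678 * 0.7664 * 100
= 12.8602%

12.8602%


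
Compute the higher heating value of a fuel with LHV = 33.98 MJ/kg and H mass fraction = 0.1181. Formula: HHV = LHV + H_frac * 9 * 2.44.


HHV = LHV + H_frac * 9 * 2.44
= 33.98 + 0.1181 * 9 * 2.44
= 36.5735 MJ/kg

36.5735 MJ/kg


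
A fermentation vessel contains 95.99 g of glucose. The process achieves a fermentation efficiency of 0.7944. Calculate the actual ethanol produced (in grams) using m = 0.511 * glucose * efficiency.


Actual ethanol: m = 0.511 * 95.99 * 0.7944
m = 38.9660 g

38.9660 g


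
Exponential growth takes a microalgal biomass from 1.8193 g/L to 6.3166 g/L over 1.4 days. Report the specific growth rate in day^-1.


mu = ln(X2/X1) / dt
= ln(6.3166/1.8193) / 1.4
= 0.8891 per day

0.8891 per day


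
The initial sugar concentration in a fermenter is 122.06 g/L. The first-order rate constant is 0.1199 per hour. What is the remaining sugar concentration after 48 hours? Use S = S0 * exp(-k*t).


S = S0 * exp(-k * t)
S = 122.06 * exp(-0.1199 * 48)
S = 0.3865 g/L

0.3865 g/L


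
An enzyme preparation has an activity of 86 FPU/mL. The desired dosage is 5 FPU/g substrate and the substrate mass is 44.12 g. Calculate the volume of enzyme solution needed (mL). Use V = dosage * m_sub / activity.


V = dosage * m_sub / activity
V = 5 * 44.12 / 86
V = 2.5651 mL

2.5651 mL


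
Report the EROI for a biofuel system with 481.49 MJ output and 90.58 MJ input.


EROI = E_out / E_in
= 481.49 / 90.58
= 5.3156

5.3156


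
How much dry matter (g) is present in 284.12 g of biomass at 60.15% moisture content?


Wd = Ww * (1 - MC/100)
= 284.12 * (1 - 60.15/100)
= 113.2218 g

113.2218 g


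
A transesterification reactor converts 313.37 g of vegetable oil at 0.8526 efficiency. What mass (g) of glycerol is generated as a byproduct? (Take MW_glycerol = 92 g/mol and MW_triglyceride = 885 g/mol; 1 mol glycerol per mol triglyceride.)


glycerol = oil * conv * (92/885)
= 313.37 * 0.8526 * 92 / 885
= 27.7746 g

27.7746 g


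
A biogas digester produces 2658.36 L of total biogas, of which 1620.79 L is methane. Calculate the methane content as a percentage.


CH4% = V_CH4 / V_total * 100
= 1620.79 / 2658.36 * 100
= 60.9695%

60.9695%


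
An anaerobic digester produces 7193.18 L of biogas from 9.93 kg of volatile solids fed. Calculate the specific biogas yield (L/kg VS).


Y = V / VS
= 7193.18 / 9.93
= 724.3887 L/kg VS

724.3887 L/kg VS


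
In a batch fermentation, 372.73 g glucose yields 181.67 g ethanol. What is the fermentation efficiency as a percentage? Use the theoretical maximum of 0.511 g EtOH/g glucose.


Fermentation efficiency = (actual / (0.511 * glucose)) * 100
= (181.67 / (0.511 * 372.73)) * 100
= 95.3823%

95.3823%


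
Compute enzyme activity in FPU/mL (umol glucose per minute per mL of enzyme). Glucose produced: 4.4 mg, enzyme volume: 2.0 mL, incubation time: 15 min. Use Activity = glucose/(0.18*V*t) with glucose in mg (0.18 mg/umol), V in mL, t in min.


Activity = glucose_mg / (0.18 mg/umol * V_mL * t_min)
= 4.4 / (0.18 * 2.0 * 15)
= 0.8148 FPU/mL

0.8148 FPU/mL


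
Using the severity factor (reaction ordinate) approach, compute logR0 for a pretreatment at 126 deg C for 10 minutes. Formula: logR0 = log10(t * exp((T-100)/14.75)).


logR0 = log10(t * exp((T - 100) / 14.75))
= log10(10 * exp((126 - 100) / 14.75))
= 1.7655

1.7655


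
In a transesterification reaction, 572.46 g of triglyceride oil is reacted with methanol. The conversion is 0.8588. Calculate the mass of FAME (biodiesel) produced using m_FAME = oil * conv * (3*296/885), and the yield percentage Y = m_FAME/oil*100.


m_FAME = oil * conv * (3 * 296 / 885) = oil * conv * (888/885)
= 572.46 * 0.8588 * 888 / 885
= 493.2952 g
Y = m_FAME / oil * 100 = conv * (888/885) * 100
= 0.8588 * 888 / 885 * 100
= 86.17%

493.2952 g FAME; Y = 86.17%


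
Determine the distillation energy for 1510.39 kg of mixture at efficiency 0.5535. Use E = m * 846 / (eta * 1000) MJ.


E = m * 846 / (eta * 1000)
= 1510.39 * 846 / (0.5535 * 1000)
= 2308.5636 MJ

2308.5636 MJ


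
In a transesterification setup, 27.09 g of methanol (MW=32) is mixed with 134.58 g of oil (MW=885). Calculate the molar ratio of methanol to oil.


Molar ratio = n_MeOH / n_oil = (MeOH/32) / (oil/885) = (MeOH * 885) / (32 * oil)
= (27.09 * 885) / (32 * 134.58)
= 5.5670

5.5670


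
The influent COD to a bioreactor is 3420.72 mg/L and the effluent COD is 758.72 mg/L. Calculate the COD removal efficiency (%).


eta = (COD_in - COD_out) / COD_in * 100
= (3420.72 - 758.72) / 3420.72 * 100
= 77.8199%

77.8199%


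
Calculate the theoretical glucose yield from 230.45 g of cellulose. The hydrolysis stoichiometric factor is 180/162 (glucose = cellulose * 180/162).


glucose = cellulose * 180/162
= 230.45 * 180/162
= 256.0556 g

256.0556 g


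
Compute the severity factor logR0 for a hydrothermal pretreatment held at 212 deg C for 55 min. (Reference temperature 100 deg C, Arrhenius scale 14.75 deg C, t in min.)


logR0 = log10(t * exp((T - 100) / 14.75))
= log10(55 * exp((212 - 100) / 14.75))
= 5.0381

5.0381


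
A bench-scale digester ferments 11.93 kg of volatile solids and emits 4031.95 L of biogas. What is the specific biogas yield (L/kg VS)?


Y = V / VS
= 4031.95 / 11.93
= 337.9673 L/kg VS

337.9673 L/kg VS


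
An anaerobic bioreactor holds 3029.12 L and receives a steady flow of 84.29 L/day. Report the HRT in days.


HRT = V / Q
= 3029.12 / 84.29
= 35.9369 days

35.9369 days


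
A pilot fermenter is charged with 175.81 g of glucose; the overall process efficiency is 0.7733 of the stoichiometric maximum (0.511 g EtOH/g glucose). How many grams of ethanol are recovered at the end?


Actual ethanol: m = 0.511 * 175.81 * 0.7733
m = 69.4724 g

69.4724 g


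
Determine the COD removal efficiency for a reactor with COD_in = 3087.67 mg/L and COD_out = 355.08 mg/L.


eta = (COD_in - COD_out) / COD_in * 100
= (3087.67 - 355.08) / 3087.67 * 100
= 88.5001%

88.5001%


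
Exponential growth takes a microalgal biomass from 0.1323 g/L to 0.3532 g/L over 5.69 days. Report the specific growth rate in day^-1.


mu = ln(X2/X1) / dt
= ln(0.3532/0.1323) / 5.69
= 0.1726 per day

0.1726 per day


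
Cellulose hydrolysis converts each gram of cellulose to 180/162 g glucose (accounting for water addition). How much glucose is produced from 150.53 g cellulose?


glucose = cellulose * 180/162
= 150.53 * 180/162
= 167.2556 g

167.2556 g


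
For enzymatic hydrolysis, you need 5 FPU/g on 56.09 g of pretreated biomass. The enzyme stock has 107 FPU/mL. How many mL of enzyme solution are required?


V = dosage * m_sub / activity
V = 5 * 56.09 / 107
V = 2.6210 mL

2.6210 mL


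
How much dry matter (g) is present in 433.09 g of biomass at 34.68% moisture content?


Wd = Ww * (1 - MC/100)
= 433.09 * (1 - 34.68/100)
= 282.8944 g

282.8944 g


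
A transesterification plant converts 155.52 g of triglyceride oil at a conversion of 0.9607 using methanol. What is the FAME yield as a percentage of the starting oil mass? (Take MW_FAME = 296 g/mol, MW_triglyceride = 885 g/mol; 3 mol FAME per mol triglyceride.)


m_FAME = oil * conv * (3 * 296 / 885) = oil * conv * (888/885)
= 155.52 * 0.9607 * 888 / 885
= 149.9145 g
Y = m_FAME / oil * 100 = conv * (888/885) * 100
= 0.9607 * 888 / 885 * 100
= 96.40%

96.40%


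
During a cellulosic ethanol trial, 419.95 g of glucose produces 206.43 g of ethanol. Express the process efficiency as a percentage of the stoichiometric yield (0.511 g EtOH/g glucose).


Fermentation efficiency = (actual / (0.511 * glucose)) * 100
= (206.43 / (0.511 * 419.95)) * 100
= 96.1954%

96.1954%


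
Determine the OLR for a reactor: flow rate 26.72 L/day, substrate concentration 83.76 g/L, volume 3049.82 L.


OLR = Q * S / V
= 26.72 * 83.76 / 3049.82
= 0.7338 g/L/day

0.7338 g/L/day


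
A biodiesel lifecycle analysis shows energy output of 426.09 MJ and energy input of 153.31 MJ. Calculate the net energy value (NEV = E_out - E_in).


NEV = E_out - E_in
= 426.09 - 153.31
= 272.7800 MJ

272.7800 MJ


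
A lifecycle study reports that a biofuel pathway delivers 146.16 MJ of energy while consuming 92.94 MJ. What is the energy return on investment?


EROI = E_out / E_in
= 146.16 / 92.94
= 1.5726

1.5726


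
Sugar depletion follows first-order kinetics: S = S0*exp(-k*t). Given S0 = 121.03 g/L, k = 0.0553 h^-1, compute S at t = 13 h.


S = S0 * exp(-k * t)
S = 121.03 * exp(-0.0553 * 13)
S = 58.9765 g/L

58.9765 g/L


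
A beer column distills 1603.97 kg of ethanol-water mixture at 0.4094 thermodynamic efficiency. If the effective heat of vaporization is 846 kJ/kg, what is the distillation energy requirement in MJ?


E = m * 846 / (eta * 1000)
= 1603.97 * 846 / (0.4094 * 1000)
= 3314.5057 MJ

3314.5057 MJ


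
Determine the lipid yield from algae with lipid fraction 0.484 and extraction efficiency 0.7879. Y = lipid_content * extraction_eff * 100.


Y = lipid_content * extraction_eff * 100
= 0.484 * 0.7879 * 100
= 38.1344%

38.1344%


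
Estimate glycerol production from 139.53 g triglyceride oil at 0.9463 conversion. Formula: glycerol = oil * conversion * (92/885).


glycerol = oil * conv * (92/885)
= 139.53 * 0.9463 * 92 / 885
= 13.7259 g

13.7259 g


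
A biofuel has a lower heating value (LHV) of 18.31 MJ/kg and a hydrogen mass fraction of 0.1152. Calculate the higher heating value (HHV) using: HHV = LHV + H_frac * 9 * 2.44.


HHV = LHV + H_frac * 9 * 2.44
= 18.31 + 0.1152 * 9 * 2.44
= 20.8398 MJ/kg

20.8398 MJ/kg


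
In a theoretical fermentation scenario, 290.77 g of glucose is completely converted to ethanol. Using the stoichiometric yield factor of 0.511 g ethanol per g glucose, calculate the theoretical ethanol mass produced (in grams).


Theoretical ethanol yield: m_EtOH = 0.511 * m_glucose
m_EtOH = 0.511 * 290.77 = 148.5835 g

148.5835 g


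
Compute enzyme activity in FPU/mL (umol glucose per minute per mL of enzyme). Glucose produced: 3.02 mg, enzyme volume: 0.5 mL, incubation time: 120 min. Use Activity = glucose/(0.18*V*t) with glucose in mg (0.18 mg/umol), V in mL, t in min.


Activity = glucose_mg / (0.18 mg/umol * V_mL * t_min)
= 3.02 / (0.18 * 0.5 * 120)
= 0.2796 FPU/mL

0.2796 FPU/mL


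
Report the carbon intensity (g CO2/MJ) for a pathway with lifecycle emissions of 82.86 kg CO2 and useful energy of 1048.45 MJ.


CI = CO2 * 1000 / E
= 82.86 * 1000 / 1048.45
= 79.0310 g CO2/MJ

79.0310 g CO2/MJ


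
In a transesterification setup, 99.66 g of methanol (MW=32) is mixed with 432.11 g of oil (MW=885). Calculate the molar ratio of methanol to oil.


Molar ratio = n_MeOH / n_oil = (MeOH/32) / (oil/885) = (MeOH * 885) / (32 * oil)
= (99.66 * 885) / (32 * 432.11)
= 6.3785

6.3785


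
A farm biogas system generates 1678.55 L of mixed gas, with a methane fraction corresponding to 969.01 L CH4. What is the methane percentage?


CH4% = V_CH4 / V_total * 100
= 969.01 / 1678.55 * 100
= 57.7290%

57.7290%


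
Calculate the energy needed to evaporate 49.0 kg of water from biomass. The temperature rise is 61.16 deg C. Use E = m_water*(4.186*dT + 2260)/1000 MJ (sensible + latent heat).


E = m_water * (4.186 * dT + 2260) / 1000
= 49.0 * (4.186 * 61.16 + 2260) / 1000
= 123.2848 MJ

123.2848 MJ


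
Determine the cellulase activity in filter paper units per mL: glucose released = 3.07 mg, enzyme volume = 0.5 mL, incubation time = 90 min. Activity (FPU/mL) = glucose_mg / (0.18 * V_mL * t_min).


Activity = glucose_mg / (0.18 mg/umol * V_mL * t_min)
= 3.07 / (0.18 * 0.5 * 90)
= 0.3790 FPU/mL

0.3790 FPU/mL


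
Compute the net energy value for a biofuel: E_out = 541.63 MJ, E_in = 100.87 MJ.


NEV = E_out - E_in
= 541.63 - 100.87
= 440.7600 MJ

440.7600 MJ


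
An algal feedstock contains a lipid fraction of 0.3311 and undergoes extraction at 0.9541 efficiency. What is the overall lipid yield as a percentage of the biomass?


Y = lipid_content * extraction_eff * 100
= 0.3311 * 0.9541 * 100
= 31.5903%

31.5903%


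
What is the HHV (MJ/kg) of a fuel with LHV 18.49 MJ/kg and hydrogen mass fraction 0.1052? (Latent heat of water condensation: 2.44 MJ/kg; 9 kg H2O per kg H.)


HHV = LHV + H_frac * 9 * 2.44
= 18.49 + 0.1052 * 9 * 2.44
= 20.8002 MJ/kg

20.8002 MJ/kg


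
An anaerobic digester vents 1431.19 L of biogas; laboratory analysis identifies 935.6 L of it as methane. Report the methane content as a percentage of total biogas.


CH4% = V_CH4 / V_total * 100
= 935.6 / 1431.19 * 100
= 65.3722%

65.3722%


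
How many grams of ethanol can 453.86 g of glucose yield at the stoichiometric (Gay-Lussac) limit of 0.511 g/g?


Theoretical ethanol yield: m_EtOH = 0.511 * m_glucose
m_EtOH = 0.511 * 453.86 = 231.9225 g

231.9225 g


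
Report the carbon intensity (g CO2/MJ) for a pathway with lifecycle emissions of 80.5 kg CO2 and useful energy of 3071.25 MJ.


CI = CO2 * 1000 / E
= 80.5 * 1000 / 3071.25
= 26.2108 g CO2/MJ

26.2108 g CO2/MJ


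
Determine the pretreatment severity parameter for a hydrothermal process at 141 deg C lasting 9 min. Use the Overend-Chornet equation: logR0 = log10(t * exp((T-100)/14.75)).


logR0 = log10(t * exp((T - 100) / 14.75))
= log10(9 * exp((141 - 100) / 14.75))
= 2.1614

2.1614


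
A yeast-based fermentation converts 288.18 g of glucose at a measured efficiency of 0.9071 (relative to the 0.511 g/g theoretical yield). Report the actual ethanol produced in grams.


Actual ethanol: m = 0.511 * 288.18 * 0.9071
m = 133.5795 g

133.5795 g


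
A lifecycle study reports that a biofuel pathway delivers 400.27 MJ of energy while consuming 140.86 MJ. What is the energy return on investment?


EROI = E_out / E_in
= 400.27 / 140.86
= 2.8416

2.8416


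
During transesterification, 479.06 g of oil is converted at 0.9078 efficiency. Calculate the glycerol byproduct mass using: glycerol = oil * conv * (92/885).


glycerol = oil * conv * (92/885)
= 479.06 * 0.9078 * 92 / 885
= 45.2090 g

45.2090 g


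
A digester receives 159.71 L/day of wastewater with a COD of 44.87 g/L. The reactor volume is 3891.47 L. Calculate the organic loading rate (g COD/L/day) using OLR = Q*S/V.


OLR = Q * S / V
= 159.71 * 44.87 / 3891.47
= 1.8415 g/L/day

1.8415 g/L/day


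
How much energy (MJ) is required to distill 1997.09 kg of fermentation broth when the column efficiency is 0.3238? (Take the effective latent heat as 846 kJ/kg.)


E = m * 846 / (eta * 1000)
= 1997.09 * 846 / (0.3238 * 1000)
= 5217.8448 MJ

5217.8448 MJ


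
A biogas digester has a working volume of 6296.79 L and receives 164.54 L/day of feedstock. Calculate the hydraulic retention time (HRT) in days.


HRT = V / Q
= 6296.79 / 164.54
= 38.2691 days

38.2691 days


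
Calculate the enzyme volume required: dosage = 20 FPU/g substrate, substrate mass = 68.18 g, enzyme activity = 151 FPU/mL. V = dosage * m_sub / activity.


V = dosage * m_sub / activity
V = 20 * 68.18 / 151
V = 9.0305 mL

9.0305 mL


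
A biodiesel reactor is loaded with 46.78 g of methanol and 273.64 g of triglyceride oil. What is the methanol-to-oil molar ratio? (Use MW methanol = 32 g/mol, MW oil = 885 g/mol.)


Molar ratio = n_MeOH / n_oil = (MeOH/32) / (oil/885) = (MeOH * 885) / (32 * oil)
= (46.78 * 885) / (32 * 273.64)
= 4.7280

4.7280


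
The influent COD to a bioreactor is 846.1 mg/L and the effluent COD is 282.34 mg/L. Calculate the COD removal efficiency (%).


eta = (COD_in - COD_out) / COD_in * 100
= (846.1 - 282.34) / 846.1 * 100
= 66.6304%

66.6304%


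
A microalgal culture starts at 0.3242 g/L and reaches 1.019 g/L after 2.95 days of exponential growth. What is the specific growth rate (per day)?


mu = ln(X2/X1) / dt
= ln(1.019/0.3242) / 2.95
= 0.3882 per day

0.3882 per day


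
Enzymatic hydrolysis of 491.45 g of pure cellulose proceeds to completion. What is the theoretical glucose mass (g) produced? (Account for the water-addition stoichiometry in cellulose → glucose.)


glucose = cellulose * 180/162
= 491.45 * 180/162
= 546.0556 g

546.0556 g


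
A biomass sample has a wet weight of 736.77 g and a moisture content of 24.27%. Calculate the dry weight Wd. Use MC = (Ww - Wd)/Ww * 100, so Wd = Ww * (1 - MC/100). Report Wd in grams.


Wd = Ww * (1 - MC/100)
= 736.77 * (1 - 24.27/100)
= 557.9559 g

557.9559 g


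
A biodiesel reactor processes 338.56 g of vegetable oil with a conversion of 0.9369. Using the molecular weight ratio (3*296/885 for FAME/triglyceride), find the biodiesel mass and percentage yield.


m_FAME = oil * conv * (3 * 296 / 885) = oil * conv * (888/885)
= 338.56 * 0.9369 * 888 / 885
= 318.2721 g
Y = m_FAME / oil * 100 = conv * (888/885) * 100
= 0.9369 * 888 / 885 * 100
= 94.01%

318.2721 g FAME; Y = 94.01%


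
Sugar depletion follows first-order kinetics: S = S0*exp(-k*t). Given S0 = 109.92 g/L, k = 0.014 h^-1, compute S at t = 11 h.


S = S0 * exp(-k * t)
S = 109.92 * exp(-0.014 * 11)
S = 94.2313 g/L

94.2313 g/L


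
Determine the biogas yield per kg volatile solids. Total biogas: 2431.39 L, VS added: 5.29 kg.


Y = V / VS
= 2431.39 / 5.29
= 459.6200 L/kg VS

459.6200 L/kg VS


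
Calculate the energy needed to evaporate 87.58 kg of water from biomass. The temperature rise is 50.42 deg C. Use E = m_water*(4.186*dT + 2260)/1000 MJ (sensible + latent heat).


E = m_water * (4.186 * dT + 2260) / 1000
= 87.58 * (4.186 * 50.42 + 2260) / 1000
= 216.4153 MJ

216.4153 MJ


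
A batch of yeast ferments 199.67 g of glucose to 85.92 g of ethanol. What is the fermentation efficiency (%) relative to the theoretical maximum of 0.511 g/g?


Fermentation efficiency = (actual / (0.511 * glucose)) * 100
= (85.92 / (0.511 * 199.67)) * 100
= 84.2094%

84.2094%


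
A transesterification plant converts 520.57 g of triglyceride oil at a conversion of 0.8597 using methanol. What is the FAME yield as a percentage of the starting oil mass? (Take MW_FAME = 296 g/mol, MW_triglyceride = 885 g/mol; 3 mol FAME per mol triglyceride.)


m_FAME = oil * conv * (3 * 296 / 885) = oil * conv * (888/885)
= 520.57 * 0.8597 * 888 / 885
= 449.0511 g
Y = m_FAME / oil * 100 = conv * (888/885) * 100
= 0.8597 * 888 / 885 * 100
= 86.26%

86.26%


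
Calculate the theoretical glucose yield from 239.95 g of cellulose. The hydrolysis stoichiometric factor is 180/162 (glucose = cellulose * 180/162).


glucose = cellulose * 180/162
= 239.95 * 180/162
= 266.6111 g

266.6111 g


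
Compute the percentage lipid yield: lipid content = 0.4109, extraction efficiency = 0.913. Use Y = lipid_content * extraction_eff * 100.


Y = lipid_content * extraction_eff * 100
= 0.4109 * 0.913 * 100
= 37.5152%

37.5152%


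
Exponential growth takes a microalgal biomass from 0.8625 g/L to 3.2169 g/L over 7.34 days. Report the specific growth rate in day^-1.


mu = ln(X2/X1) / dt
= ln(3.2169/0.8625) / 7.34
= 0.1793 per day

0.1793 per day


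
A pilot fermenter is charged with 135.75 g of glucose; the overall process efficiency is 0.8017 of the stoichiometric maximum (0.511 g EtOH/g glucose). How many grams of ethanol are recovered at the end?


Actual ethanol: m = 0.511 * 135.75 * 0.8017
m = 55.6125 g

55.6125 g


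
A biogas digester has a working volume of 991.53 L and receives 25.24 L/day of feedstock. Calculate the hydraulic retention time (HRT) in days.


HRT = V / Q
= 991.53 / 25.24
= 39.2841 days

39.2841 days


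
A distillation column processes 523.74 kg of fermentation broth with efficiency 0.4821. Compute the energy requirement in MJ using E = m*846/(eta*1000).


E = m * 846 / (eta * 1000)
= 523.74 * 846 / (0.4821 * 1000)
= 919.0708 MJ

919.0708 MJ


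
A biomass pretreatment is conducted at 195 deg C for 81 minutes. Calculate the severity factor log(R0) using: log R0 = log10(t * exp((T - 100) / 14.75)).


logR0 = log10(t * exp((T - 100) / 14.75))
= log10(81 * exp((195 - 100) / 14.75))
= 4.7056

4.7056
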